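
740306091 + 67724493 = 808030584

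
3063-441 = 2622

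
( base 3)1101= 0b100101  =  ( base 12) 31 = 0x25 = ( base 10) 37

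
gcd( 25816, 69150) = 922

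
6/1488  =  1/248 = 0.00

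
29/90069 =29/90069 = 0.00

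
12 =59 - 47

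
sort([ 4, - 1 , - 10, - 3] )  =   [ - 10,-3,-1,4] 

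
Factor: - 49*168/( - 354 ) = 2^2*7^3 * 59^(  -  1) = 1372/59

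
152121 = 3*50707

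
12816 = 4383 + 8433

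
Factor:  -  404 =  - 2^2*101^1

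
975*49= 47775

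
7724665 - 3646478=4078187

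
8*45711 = 365688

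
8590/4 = 2147  +  1/2 = 2147.50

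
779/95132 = 779/95132=0.01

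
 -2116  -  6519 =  - 8635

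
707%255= 197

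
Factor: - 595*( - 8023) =4773685 = 5^1 *7^1*17^1*71^1*113^1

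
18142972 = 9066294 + 9076678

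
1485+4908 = 6393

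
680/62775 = 136/12555 = 0.01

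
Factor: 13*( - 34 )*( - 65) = 2^1*5^1*13^2*17^1 = 28730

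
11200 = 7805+3395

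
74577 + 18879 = 93456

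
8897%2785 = 542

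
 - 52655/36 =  - 1463+13/36=-  1462.64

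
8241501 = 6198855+2042646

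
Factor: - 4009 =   -  19^1*211^1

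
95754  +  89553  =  185307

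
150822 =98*1539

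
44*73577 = 3237388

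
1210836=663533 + 547303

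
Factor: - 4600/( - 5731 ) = 2^3 * 5^2 *11^( - 1 )*23^1 * 521^ ( - 1)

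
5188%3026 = 2162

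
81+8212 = 8293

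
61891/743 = 83  +  222/743= 83.30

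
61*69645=4248345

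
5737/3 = 1912 + 1/3 = 1912.33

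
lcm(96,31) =2976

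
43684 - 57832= - 14148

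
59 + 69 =128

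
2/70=1/35 = 0.03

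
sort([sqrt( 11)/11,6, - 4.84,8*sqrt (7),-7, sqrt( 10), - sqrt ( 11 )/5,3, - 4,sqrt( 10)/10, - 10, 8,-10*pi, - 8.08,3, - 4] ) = [ - 10 * pi , - 10, - 8.08, - 7, - 4.84, - 4, -4, - sqrt( 11 )/5,sqrt(11) /11,sqrt( 10) /10, 3,3,sqrt( 10),6,8 , 8*sqrt( 7)]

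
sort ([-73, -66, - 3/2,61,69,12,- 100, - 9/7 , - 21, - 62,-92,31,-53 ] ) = [ - 100 ,-92, - 73,-66, - 62 , - 53 , - 21,-3/2,  -  9/7,12,31 , 61, 69] 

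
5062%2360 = 342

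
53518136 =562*95228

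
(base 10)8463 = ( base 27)BGC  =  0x210F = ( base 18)1823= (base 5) 232323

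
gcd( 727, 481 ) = 1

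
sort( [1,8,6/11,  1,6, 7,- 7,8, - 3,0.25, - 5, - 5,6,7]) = [ - 7, - 5 , - 5, - 3 , 0.25,6/11, 1 , 1 , 6,6,7,7,8,8] 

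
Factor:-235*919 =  - 5^1*47^1*919^1 =-215965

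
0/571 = 0 = 0.00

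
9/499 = 9/499 =0.02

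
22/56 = 11/28 = 0.39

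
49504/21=2357  +  1/3= 2357.33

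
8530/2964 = 2 + 1301/1482=2.88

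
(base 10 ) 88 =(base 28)34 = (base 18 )4G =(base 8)130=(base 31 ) 2q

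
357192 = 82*4356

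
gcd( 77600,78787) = 1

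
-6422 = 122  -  6544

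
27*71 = 1917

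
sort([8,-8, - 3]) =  [ - 8, - 3, 8] 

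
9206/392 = 4603/196 = 23.48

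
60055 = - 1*( - 60055 )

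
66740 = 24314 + 42426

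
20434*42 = 858228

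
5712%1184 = 976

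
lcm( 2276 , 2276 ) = 2276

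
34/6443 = 2/379 = 0.01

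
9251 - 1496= 7755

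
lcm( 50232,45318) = 4169256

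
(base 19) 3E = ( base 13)56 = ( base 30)2B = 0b1000111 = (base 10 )71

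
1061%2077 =1061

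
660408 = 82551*8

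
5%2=1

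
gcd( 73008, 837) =27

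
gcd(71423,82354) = 1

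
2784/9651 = 928/3217 = 0.29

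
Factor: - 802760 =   -  2^3*5^1*7^1*47^1*61^1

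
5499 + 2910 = 8409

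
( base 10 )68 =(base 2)1000100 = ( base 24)2k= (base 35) 1x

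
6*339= 2034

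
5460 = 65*84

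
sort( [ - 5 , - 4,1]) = [ - 5, - 4, 1]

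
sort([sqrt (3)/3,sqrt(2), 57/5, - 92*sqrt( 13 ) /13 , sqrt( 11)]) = [ - 92*sqrt( 13)/13,sqrt(3)/3,  sqrt( 2 ) , sqrt( 11),57/5] 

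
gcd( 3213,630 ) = 63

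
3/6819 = 1/2273 = 0.00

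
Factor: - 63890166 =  - 2^1*3^1*1117^1*9533^1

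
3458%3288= 170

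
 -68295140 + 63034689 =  - 5260451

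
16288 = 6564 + 9724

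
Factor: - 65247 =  - 3^1 *7^1*13^1 * 239^1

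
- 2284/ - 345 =6 + 214/345 = 6.62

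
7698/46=3849/23 = 167.35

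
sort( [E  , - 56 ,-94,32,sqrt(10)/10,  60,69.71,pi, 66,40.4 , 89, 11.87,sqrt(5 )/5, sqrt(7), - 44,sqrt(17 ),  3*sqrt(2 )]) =[-94,-56, - 44 , sqrt ( 10) /10, sqrt( 5 )/5 , sqrt( 7 ), E,pi, sqrt( 17) , 3* sqrt( 2 ), 11.87 , 32 , 40.4, 60 , 66, 69.71, 89] 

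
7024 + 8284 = 15308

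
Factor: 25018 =2^1*7^1* 1787^1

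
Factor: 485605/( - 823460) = -493/836 = - 2^(-2 )*11^(-1)*17^1*19^( - 1)*29^1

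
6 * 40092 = 240552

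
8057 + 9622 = 17679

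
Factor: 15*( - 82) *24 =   -  29520 = - 2^4*3^2*5^1*41^1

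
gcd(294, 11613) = 147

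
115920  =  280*414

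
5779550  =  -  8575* ( - 674) 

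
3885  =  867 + 3018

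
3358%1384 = 590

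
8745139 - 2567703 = 6177436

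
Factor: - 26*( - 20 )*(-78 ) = - 2^4*3^1*5^1  *  13^2 = - 40560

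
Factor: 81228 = 2^2*3^1*7^1*967^1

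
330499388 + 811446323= 1141945711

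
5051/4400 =1 + 651/4400 = 1.15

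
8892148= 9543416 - 651268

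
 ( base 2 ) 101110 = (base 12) 3a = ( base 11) 42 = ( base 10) 46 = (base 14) 34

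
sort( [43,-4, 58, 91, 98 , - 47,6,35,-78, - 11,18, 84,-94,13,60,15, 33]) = [ - 94,-78, - 47, - 11,-4,6, 13,15 , 18, 33,35,43,58,60, 84,91  ,  98] 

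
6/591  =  2/197 = 0.01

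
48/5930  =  24/2965 = 0.01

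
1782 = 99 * 18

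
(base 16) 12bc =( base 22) 9k0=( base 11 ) 3670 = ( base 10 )4796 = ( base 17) ga2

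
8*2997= 23976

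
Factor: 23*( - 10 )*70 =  - 2^2*5^2*7^1*23^1=-16100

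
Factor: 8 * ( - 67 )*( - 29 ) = 2^3*29^1*67^1  =  15544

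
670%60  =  10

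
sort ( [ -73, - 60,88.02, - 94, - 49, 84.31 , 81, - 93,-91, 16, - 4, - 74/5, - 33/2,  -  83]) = [-94,-93, - 91,-83,-73,- 60, - 49, - 33/2, - 74/5,-4 , 16, 81,84.31 , 88.02 ] 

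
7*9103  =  63721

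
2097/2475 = 233/275  =  0.85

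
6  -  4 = 2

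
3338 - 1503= 1835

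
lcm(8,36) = 72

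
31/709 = 31/709 = 0.04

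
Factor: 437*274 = 119738 = 2^1 * 19^1*23^1*137^1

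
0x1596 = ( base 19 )f5g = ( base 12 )3246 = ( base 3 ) 21120200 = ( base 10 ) 5526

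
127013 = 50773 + 76240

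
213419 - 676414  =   - 462995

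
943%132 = 19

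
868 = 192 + 676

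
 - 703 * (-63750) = 44816250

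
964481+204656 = 1169137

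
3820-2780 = 1040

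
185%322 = 185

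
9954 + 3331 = 13285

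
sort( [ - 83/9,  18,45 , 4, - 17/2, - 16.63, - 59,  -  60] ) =[ - 60,-59 ,-16.63,-83/9,  -  17/2, 4, 18 , 45 ] 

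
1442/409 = 1442/409= 3.53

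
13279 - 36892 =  - 23613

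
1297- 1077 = 220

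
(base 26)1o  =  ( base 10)50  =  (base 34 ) 1g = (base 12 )42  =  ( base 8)62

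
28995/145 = 5799/29=199.97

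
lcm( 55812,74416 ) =223248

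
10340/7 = 1477 + 1/7 = 1477.14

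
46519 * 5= 232595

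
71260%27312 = 16636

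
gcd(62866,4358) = 2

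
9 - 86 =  - 77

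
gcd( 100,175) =25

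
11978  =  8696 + 3282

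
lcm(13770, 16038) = 1363230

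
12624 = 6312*2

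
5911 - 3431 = 2480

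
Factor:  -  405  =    -  3^4*5^1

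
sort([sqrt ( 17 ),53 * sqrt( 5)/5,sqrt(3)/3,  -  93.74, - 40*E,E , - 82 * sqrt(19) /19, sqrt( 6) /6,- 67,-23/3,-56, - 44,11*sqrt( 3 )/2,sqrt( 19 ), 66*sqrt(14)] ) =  [  -  40*E,  -  93.74, - 67, - 56,-44, - 82*sqrt( 19 ) /19, - 23/3, sqrt( 6) /6,sqrt(3)/3,E, sqrt( 17), sqrt(19),11*sqrt( 3)/2,53*sqrt(5)/5, 66*sqrt(14)] 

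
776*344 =266944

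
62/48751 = 62/48751= 0.00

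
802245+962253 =1764498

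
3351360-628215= 2723145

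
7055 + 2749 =9804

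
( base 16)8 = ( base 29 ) 8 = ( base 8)10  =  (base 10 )8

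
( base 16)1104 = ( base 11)3300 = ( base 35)3jg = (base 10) 4356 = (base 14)1832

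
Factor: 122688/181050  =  2^5*3^2 * 5^( - 2) * 17^( -1 )= 288/425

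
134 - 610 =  - 476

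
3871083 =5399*717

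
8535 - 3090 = 5445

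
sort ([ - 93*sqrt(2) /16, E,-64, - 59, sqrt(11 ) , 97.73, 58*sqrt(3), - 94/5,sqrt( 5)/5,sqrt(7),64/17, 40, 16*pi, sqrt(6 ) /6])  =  [ - 64, - 59,  -  94/5, - 93 *sqrt(2 )/16, sqrt( 6)/6, sqrt(5 )/5,sqrt(7), E,sqrt(11 ), 64/17,40, 16 * pi, 97.73,58 * sqrt(3)] 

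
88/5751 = 88/5751 = 0.02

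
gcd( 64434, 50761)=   1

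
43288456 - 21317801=21970655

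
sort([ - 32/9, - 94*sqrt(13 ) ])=[ - 94 * sqrt(13),-32/9]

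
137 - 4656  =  - 4519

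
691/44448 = 691/44448 =0.02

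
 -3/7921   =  -1 +7918/7921= - 0.00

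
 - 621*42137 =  - 26167077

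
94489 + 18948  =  113437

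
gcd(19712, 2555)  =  7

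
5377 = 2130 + 3247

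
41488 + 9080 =50568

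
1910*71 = 135610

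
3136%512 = 64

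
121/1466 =121/1466 = 0.08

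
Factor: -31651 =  - 31^1*1021^1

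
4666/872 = 2333/436= 5.35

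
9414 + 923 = 10337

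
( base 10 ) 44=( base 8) 54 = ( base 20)24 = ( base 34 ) 1a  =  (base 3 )1122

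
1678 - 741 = 937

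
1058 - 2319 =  - 1261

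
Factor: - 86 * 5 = -2^1 * 5^1*43^1=- 430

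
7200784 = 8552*842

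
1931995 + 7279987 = 9211982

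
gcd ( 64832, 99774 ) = 2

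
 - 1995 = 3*(-665) 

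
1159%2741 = 1159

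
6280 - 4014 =2266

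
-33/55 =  - 3/5=-0.60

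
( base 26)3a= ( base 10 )88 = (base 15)5d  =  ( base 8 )130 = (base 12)74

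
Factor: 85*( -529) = -5^1 * 17^1*23^2=- 44965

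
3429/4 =3429/4 = 857.25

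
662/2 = 331 = 331.00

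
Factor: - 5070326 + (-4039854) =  -2^2*5^1* 173^1*2633^1 = - 9110180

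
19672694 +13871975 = 33544669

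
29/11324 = 29/11324= 0.00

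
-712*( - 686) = 488432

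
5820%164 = 80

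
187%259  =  187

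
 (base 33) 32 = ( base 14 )73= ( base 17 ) 5g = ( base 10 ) 101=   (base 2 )1100101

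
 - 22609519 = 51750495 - 74360014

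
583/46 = 12 +31/46= 12.67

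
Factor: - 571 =  -  571^1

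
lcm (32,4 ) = 32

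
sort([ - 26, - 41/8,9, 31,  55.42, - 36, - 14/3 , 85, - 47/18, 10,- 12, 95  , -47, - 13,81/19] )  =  [ - 47 , - 36 , - 26 ,-13,-12 , - 41/8, - 14/3 , - 47/18 , 81/19 , 9 , 10 , 31, 55.42 , 85 , 95]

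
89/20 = 4+9/20 = 4.45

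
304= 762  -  458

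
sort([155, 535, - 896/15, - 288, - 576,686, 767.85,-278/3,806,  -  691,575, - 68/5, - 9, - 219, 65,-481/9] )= [ - 691, - 576,-288, - 219, - 278/3, - 896/15, - 481/9, - 68/5, - 9,65, 155,535 , 575, 686, 767.85,806] 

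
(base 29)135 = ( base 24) 1el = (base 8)1645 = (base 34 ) rf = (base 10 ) 933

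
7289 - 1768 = 5521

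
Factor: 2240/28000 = 2/25 = 2^1*5^(-2) 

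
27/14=1+13/14= 1.93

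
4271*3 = 12813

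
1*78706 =78706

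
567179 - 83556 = 483623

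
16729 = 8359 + 8370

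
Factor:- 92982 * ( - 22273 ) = 2070988086 = 2^1*3^1*15497^1 *22273^1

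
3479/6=3479/6 = 579.83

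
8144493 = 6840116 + 1304377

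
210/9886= 105/4943 = 0.02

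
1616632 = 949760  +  666872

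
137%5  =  2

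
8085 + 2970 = 11055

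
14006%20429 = 14006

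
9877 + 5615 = 15492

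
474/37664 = 237/18832 = 0.01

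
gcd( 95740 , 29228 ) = 4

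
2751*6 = 16506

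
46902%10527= 4794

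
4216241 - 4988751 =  - 772510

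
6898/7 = 985 + 3/7= 985.43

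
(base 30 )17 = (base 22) 1f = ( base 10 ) 37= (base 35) 12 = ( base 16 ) 25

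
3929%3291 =638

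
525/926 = 525/926 = 0.57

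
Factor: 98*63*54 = 333396 = 2^2*3^5*7^3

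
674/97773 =674/97773 = 0.01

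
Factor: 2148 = 2^2*3^1 *179^1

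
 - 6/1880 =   -  1+937/940 =- 0.00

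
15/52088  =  15/52088=0.00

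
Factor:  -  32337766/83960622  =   - 3^( - 2)*37^(-1)*41^1 * 126067^( - 1 )*394363^1 = - 16168883/41980311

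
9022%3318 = 2386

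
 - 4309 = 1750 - 6059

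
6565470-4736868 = 1828602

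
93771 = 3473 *27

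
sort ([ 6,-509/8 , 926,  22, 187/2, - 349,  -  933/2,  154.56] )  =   [ - 933/2,-349, - 509/8,6, 22, 187/2, 154.56, 926 ] 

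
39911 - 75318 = -35407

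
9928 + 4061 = 13989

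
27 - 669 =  - 642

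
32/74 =16/37 = 0.43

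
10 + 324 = 334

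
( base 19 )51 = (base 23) 44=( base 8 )140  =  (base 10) 96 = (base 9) 116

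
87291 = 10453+76838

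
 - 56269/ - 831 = 56269/831 = 67.71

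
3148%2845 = 303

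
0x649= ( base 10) 1609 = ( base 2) 11001001001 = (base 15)724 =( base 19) 48D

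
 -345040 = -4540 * 76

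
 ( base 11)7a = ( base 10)87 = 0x57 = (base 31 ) 2P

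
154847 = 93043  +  61804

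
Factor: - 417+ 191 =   -  226 = - 2^1*113^1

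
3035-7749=-4714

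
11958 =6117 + 5841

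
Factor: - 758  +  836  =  78 =2^1 * 3^1*13^1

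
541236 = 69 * 7844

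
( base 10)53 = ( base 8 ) 65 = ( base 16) 35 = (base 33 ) 1k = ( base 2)110101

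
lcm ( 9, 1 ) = 9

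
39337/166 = 236 + 161/166 = 236.97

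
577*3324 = 1917948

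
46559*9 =419031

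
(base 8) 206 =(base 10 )134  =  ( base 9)158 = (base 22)62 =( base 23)5j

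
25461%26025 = 25461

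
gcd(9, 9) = 9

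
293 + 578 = 871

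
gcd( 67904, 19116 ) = 4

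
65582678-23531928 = 42050750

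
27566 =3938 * 7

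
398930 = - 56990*( - 7 )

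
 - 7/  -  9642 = 7/9642 =0.00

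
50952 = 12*4246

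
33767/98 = 33767/98 = 344.56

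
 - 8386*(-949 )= 7958314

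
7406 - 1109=6297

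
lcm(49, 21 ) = 147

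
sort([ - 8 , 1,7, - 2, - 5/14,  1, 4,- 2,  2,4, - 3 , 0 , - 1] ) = [  -  8, - 3, - 2, - 2,- 1, - 5/14,0, 1,  1,2,4,4,7 ]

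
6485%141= 140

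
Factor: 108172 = 2^2*27043^1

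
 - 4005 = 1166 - 5171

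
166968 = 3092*54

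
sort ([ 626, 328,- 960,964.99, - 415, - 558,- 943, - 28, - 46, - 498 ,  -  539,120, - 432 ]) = [ - 960 , - 943, - 558 , - 539, - 498, - 432, - 415,-46, - 28, 120, 328,626 , 964.99] 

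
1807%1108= 699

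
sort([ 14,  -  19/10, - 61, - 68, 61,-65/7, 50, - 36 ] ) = [-68, - 61,-36,-65/7 ,-19/10, 14,50,  61]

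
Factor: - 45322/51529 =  - 2^1*17^1*31^1*43^1 *227^( - 2)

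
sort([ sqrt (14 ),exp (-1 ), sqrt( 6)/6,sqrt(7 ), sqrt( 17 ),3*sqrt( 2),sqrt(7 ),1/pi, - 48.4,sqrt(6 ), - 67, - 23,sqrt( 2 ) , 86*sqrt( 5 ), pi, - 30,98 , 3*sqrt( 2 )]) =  [ - 67, -48.4, - 30, - 23,1/pi, exp(-1),sqrt(6)/6,sqrt( 2 ),sqrt (6),sqrt( 7 ),sqrt( 7 ), pi,sqrt( 14 ),sqrt( 17) , 3*sqrt( 2 ), 3*sqrt(2 ), 98,86*sqrt( 5 )]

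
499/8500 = 499/8500 =0.06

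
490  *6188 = 3032120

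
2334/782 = 1167/391 = 2.98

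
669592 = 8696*77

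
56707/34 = 1667 + 29/34 = 1667.85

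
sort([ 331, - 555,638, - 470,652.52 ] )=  [-555,- 470, 331, 638,652.52]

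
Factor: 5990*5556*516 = 17172707040 = 2^5*3^2*5^1 * 43^1 * 463^1*599^1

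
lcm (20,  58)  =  580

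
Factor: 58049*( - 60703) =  - 58049^1*60703^1 =- 3523748447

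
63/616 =9/88= 0.10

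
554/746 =277/373 = 0.74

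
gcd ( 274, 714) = 2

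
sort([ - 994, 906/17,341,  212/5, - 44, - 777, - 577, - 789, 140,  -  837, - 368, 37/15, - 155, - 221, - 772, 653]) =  [- 994, - 837, - 789, - 777,-772, - 577 , - 368, - 221, - 155 , - 44,37/15, 212/5, 906/17 , 140, 341, 653]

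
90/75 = 6/5  =  1.20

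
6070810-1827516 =4243294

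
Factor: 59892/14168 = 2^( - 1 )*3^1*11^(-1) * 31^1 = 93/22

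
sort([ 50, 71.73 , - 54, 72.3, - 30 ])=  [-54, - 30, 50 , 71.73, 72.3]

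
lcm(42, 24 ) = 168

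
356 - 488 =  - 132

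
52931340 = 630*84018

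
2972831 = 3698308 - 725477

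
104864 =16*6554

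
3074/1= 3074 = 3074.00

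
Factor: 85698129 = 3^1 * 11^2 * 307^1*769^1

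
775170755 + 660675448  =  1435846203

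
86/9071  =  86/9071= 0.01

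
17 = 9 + 8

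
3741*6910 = 25850310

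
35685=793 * 45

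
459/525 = 153/175 = 0.87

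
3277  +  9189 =12466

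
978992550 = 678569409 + 300423141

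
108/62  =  54/31 =1.74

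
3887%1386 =1115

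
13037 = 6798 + 6239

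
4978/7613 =4978/7613 =0.65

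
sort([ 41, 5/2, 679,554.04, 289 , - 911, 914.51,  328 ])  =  [ - 911, 5/2,41 , 289, 328,554.04,679,914.51]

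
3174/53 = 59 + 47/53 = 59.89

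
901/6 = 901/6 = 150.17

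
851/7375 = 851/7375 = 0.12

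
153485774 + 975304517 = 1128790291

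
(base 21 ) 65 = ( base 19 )6H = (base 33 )3w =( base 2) 10000011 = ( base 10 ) 131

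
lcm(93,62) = 186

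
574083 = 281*2043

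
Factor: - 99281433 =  - 3^1 * 79^1*418909^1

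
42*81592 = 3426864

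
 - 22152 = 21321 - 43473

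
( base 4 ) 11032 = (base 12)23a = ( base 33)A4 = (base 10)334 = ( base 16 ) 14e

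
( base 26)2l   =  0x49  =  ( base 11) 67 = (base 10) 73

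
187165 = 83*2255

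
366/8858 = 183/4429 = 0.04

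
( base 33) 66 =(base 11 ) 176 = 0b11001100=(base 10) 204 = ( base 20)a4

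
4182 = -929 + 5111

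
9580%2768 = 1276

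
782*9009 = 7045038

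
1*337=337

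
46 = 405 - 359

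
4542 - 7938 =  - 3396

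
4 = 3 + 1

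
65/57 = 1+8/57 = 1.14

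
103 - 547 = -444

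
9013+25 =9038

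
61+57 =118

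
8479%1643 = 264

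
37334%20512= 16822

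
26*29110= 756860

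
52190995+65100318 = 117291313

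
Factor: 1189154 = 2^1*594577^1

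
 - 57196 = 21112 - 78308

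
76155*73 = 5559315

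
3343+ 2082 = 5425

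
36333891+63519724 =99853615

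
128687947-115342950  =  13344997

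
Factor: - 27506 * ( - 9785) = 2^1*5^1*17^1*19^1*103^1*809^1 = 269146210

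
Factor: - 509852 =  - 2^2*7^1*131^1*139^1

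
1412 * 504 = 711648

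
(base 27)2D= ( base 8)103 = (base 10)67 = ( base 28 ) 2B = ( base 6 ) 151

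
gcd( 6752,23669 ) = 1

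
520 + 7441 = 7961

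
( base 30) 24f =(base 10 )1935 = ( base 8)3617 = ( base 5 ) 30220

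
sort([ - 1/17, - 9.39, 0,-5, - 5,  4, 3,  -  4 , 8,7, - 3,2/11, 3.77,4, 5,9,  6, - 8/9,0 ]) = [-9.39 , - 5, - 5,-4,- 3, - 8/9, - 1/17, 0,0,2/11 , 3,  3.77, 4, 4,5, 6,  7,8,9 ] 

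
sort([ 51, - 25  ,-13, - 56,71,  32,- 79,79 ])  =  [ - 79, - 56, - 25, - 13,  32 , 51,71,79] 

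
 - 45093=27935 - 73028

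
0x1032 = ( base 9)5616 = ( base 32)41i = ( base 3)12200120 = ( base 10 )4146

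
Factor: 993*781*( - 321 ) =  - 3^2* 11^1*71^1*107^1 * 331^1 = -248946093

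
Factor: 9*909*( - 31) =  - 253611 = - 3^4*31^1 * 101^1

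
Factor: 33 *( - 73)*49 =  - 3^1*7^2*11^1*73^1 = - 118041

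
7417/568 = 13 + 33/568=13.06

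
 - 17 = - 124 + 107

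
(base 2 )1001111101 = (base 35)I7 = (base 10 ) 637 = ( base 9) 777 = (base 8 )1175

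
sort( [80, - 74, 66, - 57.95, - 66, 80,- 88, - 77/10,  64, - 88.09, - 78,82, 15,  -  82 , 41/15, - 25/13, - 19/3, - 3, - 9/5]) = [ - 88.09, - 88 , - 82, - 78, - 74, - 66, - 57.95,-77/10, - 19/3, - 3, - 25/13, - 9/5,41/15,  15, 64,  66,80,80, 82 ] 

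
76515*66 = 5049990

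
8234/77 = 8234/77 =106.94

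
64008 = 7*9144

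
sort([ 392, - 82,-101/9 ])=[ - 82 , -101/9, 392]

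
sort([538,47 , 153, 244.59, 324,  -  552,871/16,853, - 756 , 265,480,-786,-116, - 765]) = [ - 786 ,  -  765, - 756,  -  552, - 116 , 47,  871/16,153,244.59, 265,324, 480 , 538, 853]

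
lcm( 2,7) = 14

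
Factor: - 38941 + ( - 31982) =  - 3^1*47^1*503^1  =  -70923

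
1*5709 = 5709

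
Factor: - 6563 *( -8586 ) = 2^1*3^4*53^1*6563^1 = 56349918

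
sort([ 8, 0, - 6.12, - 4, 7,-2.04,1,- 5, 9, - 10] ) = [ - 10, - 6.12, - 5, - 4, - 2.04, 0 , 1,7,8,9 ] 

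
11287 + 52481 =63768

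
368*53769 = 19786992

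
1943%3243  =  1943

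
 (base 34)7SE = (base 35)7ds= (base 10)9058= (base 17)1e5e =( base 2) 10001101100010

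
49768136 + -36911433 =12856703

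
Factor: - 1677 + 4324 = 2647^1 = 2647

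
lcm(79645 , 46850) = 796450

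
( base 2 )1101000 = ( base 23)4C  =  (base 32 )38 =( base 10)104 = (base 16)68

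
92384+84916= 177300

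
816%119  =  102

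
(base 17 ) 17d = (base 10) 421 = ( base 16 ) 1A5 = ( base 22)J3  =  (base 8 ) 645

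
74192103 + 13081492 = 87273595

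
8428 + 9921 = 18349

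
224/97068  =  56/24267 =0.00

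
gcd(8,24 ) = 8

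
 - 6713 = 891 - 7604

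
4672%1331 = 679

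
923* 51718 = 47735714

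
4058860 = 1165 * 3484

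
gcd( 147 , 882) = 147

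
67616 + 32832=100448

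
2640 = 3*880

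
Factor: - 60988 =-2^2*79^1*193^1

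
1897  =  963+934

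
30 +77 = 107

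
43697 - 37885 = 5812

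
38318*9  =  344862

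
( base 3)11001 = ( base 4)1231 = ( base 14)7b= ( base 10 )109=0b1101101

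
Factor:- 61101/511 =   -  837/7=- 3^3*7^( - 1 )*31^1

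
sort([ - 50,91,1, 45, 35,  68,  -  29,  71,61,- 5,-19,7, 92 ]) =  [-50,- 29, - 19, - 5,  1,  7,35,45,61,  68, 71, 91,92]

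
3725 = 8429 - 4704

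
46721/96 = 46721/96 = 486.68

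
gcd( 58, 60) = 2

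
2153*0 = 0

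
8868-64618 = -55750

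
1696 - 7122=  - 5426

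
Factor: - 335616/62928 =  - 16/3 = -  2^4*3^(-1 )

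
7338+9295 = 16633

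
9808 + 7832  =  17640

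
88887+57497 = 146384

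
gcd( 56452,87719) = 1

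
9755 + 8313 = 18068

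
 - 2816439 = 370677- 3187116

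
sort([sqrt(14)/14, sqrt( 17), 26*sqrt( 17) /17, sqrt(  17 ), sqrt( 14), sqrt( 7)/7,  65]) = [ sqrt( 14)/14, sqrt(7) /7,sqrt( 14),  sqrt(17), sqrt( 17 ) , 26*sqrt ( 17 ) /17, 65 ]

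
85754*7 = 600278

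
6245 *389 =2429305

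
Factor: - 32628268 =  -2^2*8157067^1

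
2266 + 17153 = 19419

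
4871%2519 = 2352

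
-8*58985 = - 471880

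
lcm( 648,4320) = 12960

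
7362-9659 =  - 2297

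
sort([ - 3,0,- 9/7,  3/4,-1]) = [ - 3, - 9/7, - 1 , 0,3/4] 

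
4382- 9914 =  - 5532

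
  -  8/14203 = -1  +  14195/14203 = -0.00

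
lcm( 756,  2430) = 34020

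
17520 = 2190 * 8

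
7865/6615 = 1573/1323 =1.19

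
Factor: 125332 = 2^2*31333^1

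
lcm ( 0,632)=0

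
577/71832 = 577/71832 = 0.01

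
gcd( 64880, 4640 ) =80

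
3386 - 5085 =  - 1699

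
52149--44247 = 96396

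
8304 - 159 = 8145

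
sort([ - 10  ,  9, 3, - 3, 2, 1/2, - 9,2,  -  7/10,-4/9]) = [  -  10, - 9, -3, - 7/10,-4/9, 1/2,2, 2,3, 9]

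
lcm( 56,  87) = 4872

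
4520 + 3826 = 8346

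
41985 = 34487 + 7498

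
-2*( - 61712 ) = 123424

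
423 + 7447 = 7870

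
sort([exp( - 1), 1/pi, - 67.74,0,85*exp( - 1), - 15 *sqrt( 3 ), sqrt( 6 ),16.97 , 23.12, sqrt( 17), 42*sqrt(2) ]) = [-67.74, - 15*sqrt(3), 0 , 1/pi, exp( - 1 ), sqrt( 6), sqrt( 17),16.97, 23.12, 85*exp( -1),42*sqrt(2 ) ]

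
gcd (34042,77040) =2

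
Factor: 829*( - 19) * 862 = -13577362 = - 2^1*19^1*431^1*829^1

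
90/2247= 30/749 = 0.04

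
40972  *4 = 163888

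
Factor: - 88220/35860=  -  163^( - 1)*401^1  =  - 401/163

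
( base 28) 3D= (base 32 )31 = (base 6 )241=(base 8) 141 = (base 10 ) 97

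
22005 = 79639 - 57634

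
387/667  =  387/667 = 0.58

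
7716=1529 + 6187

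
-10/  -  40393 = 10/40393 = 0.00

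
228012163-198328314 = 29683849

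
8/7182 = 4/3591  =  0.00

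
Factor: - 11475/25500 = -9/20= - 2^(-2)*3^2*5^ ( - 1 ) 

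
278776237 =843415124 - 564638887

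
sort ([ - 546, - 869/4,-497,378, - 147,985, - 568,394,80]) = [-568, - 546, - 497 ,-869/4, - 147, 80  ,  378,394,985] 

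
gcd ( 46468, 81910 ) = 2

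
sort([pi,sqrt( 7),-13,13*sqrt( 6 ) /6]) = [ - 13, sqrt( 7), pi , 13 * sqrt( 6)/6 ] 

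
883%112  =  99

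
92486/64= 1445 + 3/32   =  1445.09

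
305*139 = 42395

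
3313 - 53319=- 50006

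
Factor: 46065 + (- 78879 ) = - 2^1*3^2*1823^1= - 32814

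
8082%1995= 102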